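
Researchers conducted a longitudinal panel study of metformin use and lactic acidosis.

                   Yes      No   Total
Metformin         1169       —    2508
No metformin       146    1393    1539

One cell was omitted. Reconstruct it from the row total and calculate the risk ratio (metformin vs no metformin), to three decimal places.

4.913

The missing cell is in the exposed row: 2508 − 1169 = 1339.
So a = 1169, b = 1339, c = 146, d = 1393.
RR = [a/(a+b)] / [c/(c+d)] = (1169/2508) / (146/1539) = 0.46611/0.09487 = 4.91329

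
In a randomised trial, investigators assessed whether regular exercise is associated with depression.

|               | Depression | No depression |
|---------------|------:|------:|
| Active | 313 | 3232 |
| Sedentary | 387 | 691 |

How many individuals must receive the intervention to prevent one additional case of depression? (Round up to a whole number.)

Risk in treated group = 313/3545 = 0.08829; risk in control = 387/1078 = 0.35900.
Absolute risk reduction = 0.35900 − 0.08829 = 0.27070
NNT = 1 / ARR = 1 / 0.27070 = 3.694 → round up → 4

4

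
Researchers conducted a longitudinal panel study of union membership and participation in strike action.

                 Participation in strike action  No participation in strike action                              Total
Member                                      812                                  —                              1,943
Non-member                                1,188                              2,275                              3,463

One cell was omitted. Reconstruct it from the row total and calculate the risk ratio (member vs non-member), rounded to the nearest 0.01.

The missing cell is in the exposed row: 1943 − 812 = 1131.
So a = 812, b = 1131, c = 1188, d = 2275.
RR = [a/(a+b)] / [c/(c+d)] = (812/1943) / (1188/3463) = 0.41791/0.34306 = 1.21820

1.22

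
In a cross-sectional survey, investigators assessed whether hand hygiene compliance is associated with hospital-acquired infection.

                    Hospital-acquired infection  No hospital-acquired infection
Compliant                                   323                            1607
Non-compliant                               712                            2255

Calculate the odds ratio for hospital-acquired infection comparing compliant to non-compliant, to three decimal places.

0.637

Cells: a = 323, b = 1607, c = 712, d = 2255.
OR = (a·d)/(b·c) = (323 × 2255) / (1607 × 712) = 728365 / 1144184 = 0.63658
Exposure is associated with lower odds of hospital-acquired infection (OR = 0.64 < 1).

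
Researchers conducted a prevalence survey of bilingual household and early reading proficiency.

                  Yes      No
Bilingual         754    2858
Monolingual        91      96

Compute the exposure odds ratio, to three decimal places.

0.278

Cells: a = 754, b = 2858, c = 91, d = 96.
OR = (a·d)/(b·c) = (754 × 96) / (2858 × 91) = 72384 / 260078 = 0.27832
Exposure is associated with lower odds of early reading proficiency (OR = 0.28 < 1).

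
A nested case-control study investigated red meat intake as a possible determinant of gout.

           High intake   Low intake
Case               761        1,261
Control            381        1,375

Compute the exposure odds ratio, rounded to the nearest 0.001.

Reading the table with exposure as columns: a = 761 (High intake, case), b = 381 (High intake, non-case), c = 1261 (Low intake, case), d = 1375.
OR = (a·d)/(b·c) = (761 × 1375) / (381 × 1261) = 1046375 / 480441 = 2.17795
The odds of gout are about 2.18 times as high in the high intake group.

2.178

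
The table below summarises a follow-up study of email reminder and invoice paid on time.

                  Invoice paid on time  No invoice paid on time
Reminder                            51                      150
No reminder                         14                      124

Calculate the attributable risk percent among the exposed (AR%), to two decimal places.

60.02

Cells: a = 51, b = 150, c = 14, d = 124.
Risk in exposed = 51/201 = 0.25373; risk in unexposed = 14/138 = 0.10145.
RR = 0.25373/0.10145 = 2.50107
AR% = (RR − 1)/RR × 100 = (2.50107 − 1)/2.50107 × 100 = 60.0171%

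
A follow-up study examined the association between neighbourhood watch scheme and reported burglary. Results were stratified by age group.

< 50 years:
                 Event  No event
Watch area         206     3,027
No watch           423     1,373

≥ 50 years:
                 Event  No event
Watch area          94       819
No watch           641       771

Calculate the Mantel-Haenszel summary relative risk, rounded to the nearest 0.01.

RR_MH = Σ(aᵢ·n₀ᵢ/nᵢ) / Σ(cᵢ·n₁ᵢ/nᵢ), with n₁ᵢ = aᵢ+bᵢ (exposed), n₀ᵢ = cᵢ+dᵢ (unexposed), nᵢ = n₁ᵢ+n₀ᵢ.
Stratum 1 (< 50 years): n₁ = 3233, n₀ = 1796, n = 5029; a·n₀/n = 206·1796/5029 = 73.5685; c·n₁/n = 423·3233/5029 = 271.9346
Stratum 2 (≥ 50 years): n₁ = 913, n₀ = 1412, n = 2325; a·n₀/n = 94·1412/2325 = 57.0873; c·n₁/n = 641·913/2325 = 251.7131
RR_MH = (73.5685 + 57.0873) / (271.9346 + 251.7131) = 130.6558 / 523.6477 = 0.24951

0.25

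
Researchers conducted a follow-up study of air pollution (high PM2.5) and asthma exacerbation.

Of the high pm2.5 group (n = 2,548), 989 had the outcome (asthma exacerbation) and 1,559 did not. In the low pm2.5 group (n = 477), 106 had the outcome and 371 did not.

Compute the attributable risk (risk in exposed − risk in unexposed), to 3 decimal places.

From the description: a = 989, b = 1559, c = 106, d = 371.
Risk in exposed = 989/2548 = 0.388148; risk in unexposed = 106/477 = 0.222222.
Risk difference = 0.388148 − 0.222222 = 0.165925

0.166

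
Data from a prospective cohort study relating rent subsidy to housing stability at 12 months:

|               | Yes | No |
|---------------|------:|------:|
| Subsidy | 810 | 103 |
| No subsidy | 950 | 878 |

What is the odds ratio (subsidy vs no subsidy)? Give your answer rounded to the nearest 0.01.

7.27

Cells: a = 810, b = 103, c = 950, d = 878.
OR = (a·d)/(b·c) = (810 × 878) / (103 × 950) = 711180 / 97850 = 7.26806
The odds of housing stability at 12 months are about 7.27 times as high in the subsidy group.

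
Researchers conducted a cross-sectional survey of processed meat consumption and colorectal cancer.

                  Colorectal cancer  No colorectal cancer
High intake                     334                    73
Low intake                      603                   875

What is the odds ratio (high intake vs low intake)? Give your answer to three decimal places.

6.639

Cells: a = 334, b = 73, c = 603, d = 875.
OR = (a·d)/(b·c) = (334 × 875) / (73 × 603) = 292250 / 44019 = 6.63918
The odds of colorectal cancer are about 6.64 times as high in the high intake group.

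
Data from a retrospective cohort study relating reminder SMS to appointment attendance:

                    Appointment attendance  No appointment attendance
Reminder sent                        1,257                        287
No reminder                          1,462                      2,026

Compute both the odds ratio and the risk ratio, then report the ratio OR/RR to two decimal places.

Cells: a = 1257, b = 287, c = 1462, d = 2026.
OR = (1257·2026)/(287·1462) = 2546682/419594 = 6.06940
Risk in exposed = 1257/1544 = 0.81412; risk in unexposed = 1462/3488 = 0.41915; RR = 1.94230
OR/RR = 6.06940 / 1.94230 = 3.12484
The outcome is not rare, so the OR lies further from 1 than the RR.

3.12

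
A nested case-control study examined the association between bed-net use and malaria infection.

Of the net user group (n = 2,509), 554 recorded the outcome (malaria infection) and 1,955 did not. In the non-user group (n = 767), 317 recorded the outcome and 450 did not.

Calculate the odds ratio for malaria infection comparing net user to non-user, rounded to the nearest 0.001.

From the description: a = 554, b = 1955, c = 317, d = 450.
OR = (a·d)/(b·c) = (554 × 450) / (1955 × 317) = 249300 / 619735 = 0.40227
Exposure is associated with lower odds of malaria infection (OR = 0.40 < 1).

0.402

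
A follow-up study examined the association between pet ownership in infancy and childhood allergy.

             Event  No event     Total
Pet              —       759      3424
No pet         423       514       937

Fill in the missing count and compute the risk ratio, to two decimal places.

The missing cell is in the exposed row: 3424 − 759 = 2665.
So a = 2665, b = 759, c = 423, d = 514.
RR = [a/(a+b)] / [c/(c+d)] = (2665/3424) / (423/937) = 0.77833/0.45144 = 1.72410

1.72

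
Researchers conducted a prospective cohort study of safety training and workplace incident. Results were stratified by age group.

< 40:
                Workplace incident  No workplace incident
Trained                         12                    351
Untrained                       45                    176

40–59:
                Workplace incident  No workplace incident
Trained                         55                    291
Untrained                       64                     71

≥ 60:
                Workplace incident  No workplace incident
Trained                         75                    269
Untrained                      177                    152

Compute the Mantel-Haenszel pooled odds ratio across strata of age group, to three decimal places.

OR_MH = Σ(aᵢdᵢ/nᵢ) / Σ(bᵢcᵢ/nᵢ), where nᵢ is the stratum total.
Stratum 1 (< 40): n = 584; a·d/n = 12·176/584 = 3.6164; b·c/n = 351·45/584 = 27.0462
Stratum 2 (40–59): n = 481; a·d/n = 55·71/481 = 8.1185; b·c/n = 291·64/481 = 38.7193
Stratum 3 (≥ 60): n = 673; a·d/n = 75·152/673 = 16.9391; b·c/n = 269·177/673 = 70.7474
OR_MH = (3.6164 + 8.1185 + 16.9391) / (27.0462 + 38.7193 + 70.7474) = 28.6740 / 136.5130 = 0.21005

0.210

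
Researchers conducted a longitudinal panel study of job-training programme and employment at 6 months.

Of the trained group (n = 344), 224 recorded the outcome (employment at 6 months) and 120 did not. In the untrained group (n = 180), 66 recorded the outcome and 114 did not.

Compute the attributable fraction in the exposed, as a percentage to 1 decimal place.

43.7

From the description: a = 224, b = 120, c = 66, d = 114.
Risk in exposed = 224/344 = 0.65116; risk in unexposed = 66/180 = 0.36667.
RR = 0.65116/0.36667 = 1.77590
AR% = (RR − 1)/RR × 100 = (1.77590 − 1)/1.77590 × 100 = 43.6905%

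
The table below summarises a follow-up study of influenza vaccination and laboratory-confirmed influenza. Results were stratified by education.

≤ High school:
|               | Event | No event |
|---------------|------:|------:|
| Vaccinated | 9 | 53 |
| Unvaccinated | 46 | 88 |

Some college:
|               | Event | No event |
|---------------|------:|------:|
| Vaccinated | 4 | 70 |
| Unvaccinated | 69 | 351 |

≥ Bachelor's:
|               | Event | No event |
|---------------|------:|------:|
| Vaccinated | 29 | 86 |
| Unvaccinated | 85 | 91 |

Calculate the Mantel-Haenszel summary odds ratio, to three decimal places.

OR_MH = Σ(aᵢdᵢ/nᵢ) / Σ(bᵢcᵢ/nᵢ), where nᵢ is the stratum total.
Stratum 1 (≤ High school): n = 196; a·d/n = 9·88/196 = 4.0408; b·c/n = 53·46/196 = 12.4388
Stratum 2 (Some college): n = 494; a·d/n = 4·351/494 = 2.8421; b·c/n = 70·69/494 = 9.7773
Stratum 3 (≥ Bachelor's): n = 291; a·d/n = 29·91/291 = 9.0687; b·c/n = 86·85/291 = 25.1203
OR_MH = (4.0408 + 2.8421 + 9.0687) / (12.4388 + 9.7773 + 25.1203) = 15.9517 / 47.3364 = 0.33699

0.337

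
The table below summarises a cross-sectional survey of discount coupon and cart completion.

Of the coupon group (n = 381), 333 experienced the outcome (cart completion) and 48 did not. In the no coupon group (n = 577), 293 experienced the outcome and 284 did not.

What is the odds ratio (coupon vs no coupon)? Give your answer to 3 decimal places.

6.724

From the description: a = 333, b = 48, c = 293, d = 284.
OR = (a·d)/(b·c) = (333 × 284) / (48 × 293) = 94572 / 14064 = 6.72440
The odds of cart completion are about 6.72 times as high in the coupon group.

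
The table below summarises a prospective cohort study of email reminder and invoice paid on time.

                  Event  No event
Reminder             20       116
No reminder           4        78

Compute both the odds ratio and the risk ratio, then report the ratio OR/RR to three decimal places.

1.115

Cells: a = 20, b = 116, c = 4, d = 78.
OR = (20·78)/(116·4) = 1560/464 = 3.36207
Risk in exposed = 20/136 = 0.14706; risk in unexposed = 4/82 = 0.04878; RR = 3.01471
OR/RR = 3.36207 / 3.01471 = 1.11522
The outcome is not rare, so the OR lies further from 1 than the RR.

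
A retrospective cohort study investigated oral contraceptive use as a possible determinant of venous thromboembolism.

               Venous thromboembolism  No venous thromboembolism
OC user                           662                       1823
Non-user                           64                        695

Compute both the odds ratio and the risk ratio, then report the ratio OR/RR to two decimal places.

1.25

Cells: a = 662, b = 1823, c = 64, d = 695.
OR = (662·695)/(1823·64) = 460090/116672 = 3.94345
Risk in exposed = 662/2485 = 0.26640; risk in unexposed = 64/759 = 0.08432; RR = 3.15932
OR/RR = 3.94345 / 3.15932 = 1.24820
The outcome is not rare, so the OR lies further from 1 than the RR.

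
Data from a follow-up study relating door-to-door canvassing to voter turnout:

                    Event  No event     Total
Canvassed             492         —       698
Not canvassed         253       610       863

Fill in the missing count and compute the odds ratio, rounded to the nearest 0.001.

The missing cell is in the exposed row: 698 − 492 = 206.
So a = 492, b = 206, c = 253, d = 610.
OR = (a·d)/(b·c) = (492 × 610) / (206 × 253) = 300120 / 52118 = 5.75847

5.758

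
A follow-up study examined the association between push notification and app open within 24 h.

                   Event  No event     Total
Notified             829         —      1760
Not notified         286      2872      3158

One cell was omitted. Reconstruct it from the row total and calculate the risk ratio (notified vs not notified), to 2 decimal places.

5.20

The missing cell is in the exposed row: 1760 − 829 = 931.
So a = 829, b = 931, c = 286, d = 2872.
RR = [a/(a+b)] / [c/(c+d)] = (829/1760) / (286/3158) = 0.47102/0.09056 = 5.20101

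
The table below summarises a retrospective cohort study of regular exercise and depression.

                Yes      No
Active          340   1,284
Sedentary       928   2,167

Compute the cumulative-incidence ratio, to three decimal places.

Cells: a = 340, b = 1284, c = 928, d = 2167.
Risk in exposed = 340/1624 = 0.20936; risk in unexposed = 928/3095 = 0.29984.
RR = 0.20936 / 0.29984 = 0.69824
The risk is 30% lower among the exposed than among the unexposed.

0.698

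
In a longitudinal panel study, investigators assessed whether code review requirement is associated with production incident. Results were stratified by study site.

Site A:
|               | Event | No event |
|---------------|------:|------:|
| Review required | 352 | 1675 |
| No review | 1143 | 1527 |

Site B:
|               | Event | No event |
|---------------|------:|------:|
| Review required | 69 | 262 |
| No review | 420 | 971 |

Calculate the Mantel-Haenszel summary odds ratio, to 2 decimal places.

OR_MH = Σ(aᵢdᵢ/nᵢ) / Σ(bᵢcᵢ/nᵢ), where nᵢ is the stratum total.
Stratum 1 (Site A): n = 4697; a·d/n = 352·1527/4697 = 114.4356; b·c/n = 1675·1143/4697 = 407.6059
Stratum 2 (Site B): n = 1722; a·d/n = 69·971/1722 = 38.9077; b·c/n = 262·420/1722 = 63.9024
OR_MH = (114.4356 + 38.9077) / (407.6059 + 63.9024) = 153.3433 / 471.5084 = 0.32522

0.33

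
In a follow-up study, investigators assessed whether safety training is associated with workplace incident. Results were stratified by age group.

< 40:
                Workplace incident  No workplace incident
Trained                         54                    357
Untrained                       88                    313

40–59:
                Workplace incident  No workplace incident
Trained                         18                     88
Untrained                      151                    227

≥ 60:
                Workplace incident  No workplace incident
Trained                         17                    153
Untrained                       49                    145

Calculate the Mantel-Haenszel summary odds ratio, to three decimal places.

0.415

OR_MH = Σ(aᵢdᵢ/nᵢ) / Σ(bᵢcᵢ/nᵢ), where nᵢ is the stratum total.
Stratum 1 (< 40): n = 812; a·d/n = 54·313/812 = 20.8153; b·c/n = 357·88/812 = 38.6897
Stratum 2 (40–59): n = 484; a·d/n = 18·227/484 = 8.4421; b·c/n = 88·151/484 = 27.4545
Stratum 3 (≥ 60): n = 364; a·d/n = 17·145/364 = 6.7720; b·c/n = 153·49/364 = 20.5962
OR_MH = (20.8153 + 8.4421 + 6.7720) / (38.6897 + 27.4545 + 20.5962) = 36.0294 / 86.7404 = 0.41537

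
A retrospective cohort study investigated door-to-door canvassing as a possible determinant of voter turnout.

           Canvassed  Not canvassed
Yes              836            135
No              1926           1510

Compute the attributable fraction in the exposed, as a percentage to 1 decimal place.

72.9

Reading the table with exposure as columns: a = 836 (Canvassed, case), b = 1926 (Canvassed, non-case), c = 135 (Not canvassed, case), d = 1510.
Risk in exposed = 836/2762 = 0.30268; risk in unexposed = 135/1645 = 0.08207.
RR = 0.30268/0.08207 = 3.68820
AR% = (RR − 1)/RR × 100 = (3.68820 − 1)/3.68820 × 100 = 72.8865%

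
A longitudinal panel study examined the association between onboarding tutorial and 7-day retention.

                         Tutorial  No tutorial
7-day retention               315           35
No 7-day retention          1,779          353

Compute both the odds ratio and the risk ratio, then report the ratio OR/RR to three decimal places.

1.071

Reading the table with exposure as columns: a = 315 (Tutorial, case), b = 1779 (Tutorial, non-case), c = 35 (No tutorial, case), d = 353.
OR = (315·353)/(1779·35) = 111195/62265 = 1.78583
Risk in exposed = 315/2094 = 0.15043; risk in unexposed = 35/388 = 0.09021; RR = 1.66762
OR/RR = 1.78583 / 1.66762 = 1.07089
The outcome is not rare, so the OR lies further from 1 than the RR.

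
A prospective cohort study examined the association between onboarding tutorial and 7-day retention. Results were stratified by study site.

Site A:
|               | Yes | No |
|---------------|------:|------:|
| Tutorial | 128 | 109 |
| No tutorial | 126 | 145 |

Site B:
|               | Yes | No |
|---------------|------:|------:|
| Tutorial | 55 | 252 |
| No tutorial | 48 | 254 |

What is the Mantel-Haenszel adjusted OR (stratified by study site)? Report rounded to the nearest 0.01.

OR_MH = Σ(aᵢdᵢ/nᵢ) / Σ(bᵢcᵢ/nᵢ), where nᵢ is the stratum total.
Stratum 1 (Site A): n = 508; a·d/n = 128·145/508 = 36.5354; b·c/n = 109·126/508 = 27.0354
Stratum 2 (Site B): n = 609; a·d/n = 55·254/609 = 22.9392; b·c/n = 252·48/609 = 19.8621
OR_MH = (36.5354 + 22.9392) / (27.0354 + 19.8621) = 59.4747 / 46.8975 = 1.26818

1.27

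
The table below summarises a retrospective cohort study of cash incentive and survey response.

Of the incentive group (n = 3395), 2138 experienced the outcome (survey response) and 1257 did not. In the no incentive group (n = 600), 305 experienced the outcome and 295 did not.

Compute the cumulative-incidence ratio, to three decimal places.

From the description: a = 2138, b = 1257, c = 305, d = 295.
Risk in exposed = 2138/3395 = 0.62975; risk in unexposed = 305/600 = 0.50833.
RR = 0.62975 / 0.50833 = 1.23885
The risk among the exposed is 1.24 times that among the unexposed.

1.239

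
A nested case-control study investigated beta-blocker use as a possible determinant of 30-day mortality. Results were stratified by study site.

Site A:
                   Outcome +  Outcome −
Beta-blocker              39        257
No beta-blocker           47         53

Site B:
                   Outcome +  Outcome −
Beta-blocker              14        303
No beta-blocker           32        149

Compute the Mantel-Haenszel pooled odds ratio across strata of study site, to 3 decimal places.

0.188

OR_MH = Σ(aᵢdᵢ/nᵢ) / Σ(bᵢcᵢ/nᵢ), where nᵢ is the stratum total.
Stratum 1 (Site A): n = 396; a·d/n = 39·53/396 = 5.2197; b·c/n = 257·47/396 = 30.5025
Stratum 2 (Site B): n = 498; a·d/n = 14·149/498 = 4.1888; b·c/n = 303·32/498 = 19.4699
OR_MH = (5.2197 + 4.1888) / (30.5025 + 19.4699) = 9.4085 / 49.9724 = 0.18827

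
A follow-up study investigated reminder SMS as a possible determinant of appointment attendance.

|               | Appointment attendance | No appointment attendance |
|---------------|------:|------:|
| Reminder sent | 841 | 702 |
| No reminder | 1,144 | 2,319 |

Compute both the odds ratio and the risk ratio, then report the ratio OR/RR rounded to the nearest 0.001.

1.472

Cells: a = 841, b = 702, c = 1144, d = 2319.
OR = (841·2319)/(702·1144) = 1950279/803088 = 2.42847
Risk in exposed = 841/1543 = 0.54504; risk in unexposed = 1144/3463 = 0.33035; RR = 1.64990
OR/RR = 2.42847 / 1.64990 = 1.47190
The outcome is not rare, so the OR lies further from 1 than the RR.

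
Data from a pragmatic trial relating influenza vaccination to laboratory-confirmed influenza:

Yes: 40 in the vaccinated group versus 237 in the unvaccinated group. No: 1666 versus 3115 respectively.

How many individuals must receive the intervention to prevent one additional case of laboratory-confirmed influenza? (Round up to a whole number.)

Risk in treated group = 40/1706 = 0.02345; risk in control = 237/3352 = 0.07070.
Absolute risk reduction = 0.07070 − 0.02345 = 0.04726
NNT = 1 / ARR = 1 / 0.04726 = 21.161 → round up → 22

22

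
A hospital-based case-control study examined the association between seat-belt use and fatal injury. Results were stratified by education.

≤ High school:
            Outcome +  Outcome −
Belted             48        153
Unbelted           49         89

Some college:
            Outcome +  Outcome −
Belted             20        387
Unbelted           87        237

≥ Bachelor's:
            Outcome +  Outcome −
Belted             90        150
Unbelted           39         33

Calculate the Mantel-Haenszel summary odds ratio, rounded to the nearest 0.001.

0.329

OR_MH = Σ(aᵢdᵢ/nᵢ) / Σ(bᵢcᵢ/nᵢ), where nᵢ is the stratum total.
Stratum 1 (≤ High school): n = 339; a·d/n = 48·89/339 = 12.6018; b·c/n = 153·49/339 = 22.1150
Stratum 2 (Some college): n = 731; a·d/n = 20·237/731 = 6.4843; b·c/n = 387·87/731 = 46.0588
Stratum 3 (≥ Bachelor's): n = 312; a·d/n = 90·33/312 = 9.5192; b·c/n = 150·39/312 = 18.7500
OR_MH = (12.6018 + 6.4843 + 9.5192) / (22.1150 + 46.0588 + 18.7500) = 28.6053 / 86.9239 = 0.32908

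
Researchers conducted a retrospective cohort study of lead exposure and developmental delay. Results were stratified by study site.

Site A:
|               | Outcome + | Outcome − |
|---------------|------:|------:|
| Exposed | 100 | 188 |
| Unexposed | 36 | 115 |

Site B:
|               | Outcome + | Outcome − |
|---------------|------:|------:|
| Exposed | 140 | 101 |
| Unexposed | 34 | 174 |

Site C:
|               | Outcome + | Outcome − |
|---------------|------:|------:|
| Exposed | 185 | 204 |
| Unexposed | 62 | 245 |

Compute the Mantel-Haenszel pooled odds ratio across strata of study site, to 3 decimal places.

3.530

OR_MH = Σ(aᵢdᵢ/nᵢ) / Σ(bᵢcᵢ/nᵢ), where nᵢ is the stratum total.
Stratum 1 (Site A): n = 439; a·d/n = 100·115/439 = 26.1959; b·c/n = 188·36/439 = 15.4169
Stratum 2 (Site B): n = 449; a·d/n = 140·174/449 = 54.2539; b·c/n = 101·34/449 = 7.6481
Stratum 3 (Site C): n = 696; a·d/n = 185·245/696 = 65.1221; b·c/n = 204·62/696 = 18.1724
OR_MH = (26.1959 + 54.2539 + 65.1221) / (15.4169 + 7.6481 + 18.1724) = 145.5719 / 41.2374 = 3.53010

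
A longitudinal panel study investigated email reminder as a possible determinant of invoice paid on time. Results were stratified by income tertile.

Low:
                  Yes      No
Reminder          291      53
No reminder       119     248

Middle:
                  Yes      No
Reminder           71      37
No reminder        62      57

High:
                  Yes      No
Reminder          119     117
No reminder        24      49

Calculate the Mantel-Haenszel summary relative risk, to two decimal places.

2.04

RR_MH = Σ(aᵢ·n₀ᵢ/nᵢ) / Σ(cᵢ·n₁ᵢ/nᵢ), with n₁ᵢ = aᵢ+bᵢ (exposed), n₀ᵢ = cᵢ+dᵢ (unexposed), nᵢ = n₁ᵢ+n₀ᵢ.
Stratum 1 (Low): n₁ = 344, n₀ = 367, n = 711; a·n₀/n = 291·367/711 = 150.2068; c·n₁/n = 119·344/711 = 57.5752
Stratum 2 (Middle): n₁ = 108, n₀ = 119, n = 227; a·n₀/n = 71·119/227 = 37.2203; c·n₁/n = 62·108/227 = 29.4978
Stratum 3 (High): n₁ = 236, n₀ = 73, n = 309; a·n₀/n = 119·73/309 = 28.1133; c·n₁/n = 24·236/309 = 18.3301
RR_MH = (150.2068 + 37.2203 + 28.1133) / (57.5752 + 29.4978 + 18.3301) = 215.5403 / 105.4031 = 2.04491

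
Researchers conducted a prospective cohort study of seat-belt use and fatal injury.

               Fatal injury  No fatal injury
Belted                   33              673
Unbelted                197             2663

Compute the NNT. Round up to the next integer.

46

Risk in treated group = 33/706 = 0.04674; risk in control = 197/2860 = 0.06888.
Absolute risk reduction = 0.06888 − 0.04674 = 0.02214
NNT = 1 / ARR = 1 / 0.02214 = 45.169 → round up → 46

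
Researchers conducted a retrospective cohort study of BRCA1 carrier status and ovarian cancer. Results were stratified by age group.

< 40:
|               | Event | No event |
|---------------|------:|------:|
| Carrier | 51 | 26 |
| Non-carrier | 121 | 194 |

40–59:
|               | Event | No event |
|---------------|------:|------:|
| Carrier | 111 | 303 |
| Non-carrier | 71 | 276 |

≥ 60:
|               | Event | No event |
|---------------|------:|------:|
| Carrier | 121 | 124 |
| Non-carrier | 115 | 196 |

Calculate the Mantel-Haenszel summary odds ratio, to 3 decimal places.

1.746

OR_MH = Σ(aᵢdᵢ/nᵢ) / Σ(bᵢcᵢ/nᵢ), where nᵢ is the stratum total.
Stratum 1 (< 40): n = 392; a·d/n = 51·194/392 = 25.2398; b·c/n = 26·121/392 = 8.0255
Stratum 2 (40–59): n = 761; a·d/n = 111·276/761 = 40.2576; b·c/n = 303·71/761 = 28.2694
Stratum 3 (≥ 60): n = 556; a·d/n = 121·196/556 = 42.6547; b·c/n = 124·115/556 = 25.6475
OR_MH = (25.2398 + 40.2576 + 42.6547) / (8.0255 + 28.2694 + 25.6475) = 108.1520 / 61.9424 = 1.74601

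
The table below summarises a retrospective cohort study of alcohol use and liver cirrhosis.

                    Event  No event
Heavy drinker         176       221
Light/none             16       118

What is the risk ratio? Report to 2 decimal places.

Cells: a = 176, b = 221, c = 16, d = 118.
Risk in exposed = 176/397 = 0.44332; risk in unexposed = 16/134 = 0.11940.
RR = 0.44332 / 0.11940 = 3.71285
The risk among the exposed is 3.71 times that among the unexposed.

3.71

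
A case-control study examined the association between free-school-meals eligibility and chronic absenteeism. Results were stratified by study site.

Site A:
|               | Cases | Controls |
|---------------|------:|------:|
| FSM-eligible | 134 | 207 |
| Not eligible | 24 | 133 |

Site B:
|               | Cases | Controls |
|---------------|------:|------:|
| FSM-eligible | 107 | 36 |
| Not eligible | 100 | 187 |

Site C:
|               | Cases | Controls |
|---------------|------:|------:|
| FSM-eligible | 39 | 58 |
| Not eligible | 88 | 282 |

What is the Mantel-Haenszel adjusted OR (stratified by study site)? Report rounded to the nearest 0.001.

OR_MH = Σ(aᵢdᵢ/nᵢ) / Σ(bᵢcᵢ/nᵢ), where nᵢ is the stratum total.
Stratum 1 (Site A): n = 498; a·d/n = 134·133/498 = 35.7871; b·c/n = 207·24/498 = 9.9759
Stratum 2 (Site B): n = 430; a·d/n = 107·187/430 = 46.5326; b·c/n = 36·100/430 = 8.3721
Stratum 3 (Site C): n = 467; a·d/n = 39·282/467 = 23.5503; b·c/n = 58·88/467 = 10.9293
OR_MH = (35.7871 + 46.5326 + 23.5503) / (9.9759 + 8.3721 + 10.9293) = 105.8700 / 29.2773 = 3.61611

3.616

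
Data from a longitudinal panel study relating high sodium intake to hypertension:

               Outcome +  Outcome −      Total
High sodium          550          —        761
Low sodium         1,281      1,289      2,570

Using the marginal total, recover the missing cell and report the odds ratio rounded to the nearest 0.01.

2.62

The missing cell is in the exposed row: 761 − 550 = 211.
So a = 550, b = 211, c = 1281, d = 1289.
OR = (a·d)/(b·c) = (550 × 1289) / (211 × 1281) = 708950 / 270291 = 2.62291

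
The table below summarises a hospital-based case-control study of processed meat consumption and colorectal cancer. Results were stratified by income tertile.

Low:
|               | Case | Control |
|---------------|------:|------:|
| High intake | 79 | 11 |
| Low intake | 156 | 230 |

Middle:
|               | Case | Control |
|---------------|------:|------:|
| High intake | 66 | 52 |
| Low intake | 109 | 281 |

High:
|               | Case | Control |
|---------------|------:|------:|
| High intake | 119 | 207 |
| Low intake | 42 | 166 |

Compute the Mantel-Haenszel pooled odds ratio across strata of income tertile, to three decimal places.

3.597

OR_MH = Σ(aᵢdᵢ/nᵢ) / Σ(bᵢcᵢ/nᵢ), where nᵢ is the stratum total.
Stratum 1 (Low): n = 476; a·d/n = 79·230/476 = 38.1723; b·c/n = 11·156/476 = 3.6050
Stratum 2 (Middle): n = 508; a·d/n = 66·281/508 = 36.5079; b·c/n = 52·109/508 = 11.1575
Stratum 3 (High): n = 534; a·d/n = 119·166/534 = 36.9925; b·c/n = 207·42/534 = 16.2809
OR_MH = (38.1723 + 36.5079 + 36.9925) / (3.6050 + 11.1575 + 16.2809) = 111.6727 / 31.0434 = 3.59730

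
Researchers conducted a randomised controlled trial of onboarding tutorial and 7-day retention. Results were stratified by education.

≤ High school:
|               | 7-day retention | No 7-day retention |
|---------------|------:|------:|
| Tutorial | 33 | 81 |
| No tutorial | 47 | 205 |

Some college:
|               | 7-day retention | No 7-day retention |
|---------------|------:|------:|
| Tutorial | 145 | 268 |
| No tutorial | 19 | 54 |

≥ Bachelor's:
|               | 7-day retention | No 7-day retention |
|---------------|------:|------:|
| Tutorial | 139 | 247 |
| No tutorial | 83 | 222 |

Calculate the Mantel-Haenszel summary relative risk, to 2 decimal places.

1.37

RR_MH = Σ(aᵢ·n₀ᵢ/nᵢ) / Σ(cᵢ·n₁ᵢ/nᵢ), with n₁ᵢ = aᵢ+bᵢ (exposed), n₀ᵢ = cᵢ+dᵢ (unexposed), nᵢ = n₁ᵢ+n₀ᵢ.
Stratum 1 (≤ High school): n₁ = 114, n₀ = 252, n = 366; a·n₀/n = 33·252/366 = 22.7213; c·n₁/n = 47·114/366 = 14.6393
Stratum 2 (Some college): n₁ = 413, n₀ = 73, n = 486; a·n₀/n = 145·73/486 = 21.7798; c·n₁/n = 19·413/486 = 16.1461
Stratum 3 (≥ Bachelor's): n₁ = 386, n₀ = 305, n = 691; a·n₀/n = 139·305/691 = 61.3531; c·n₁/n = 83·386/691 = 46.3647
RR_MH = (22.7213 + 21.7798 + 61.3531) / (14.6393 + 16.1461 + 46.3647) = 105.8543 / 77.1501 = 1.37206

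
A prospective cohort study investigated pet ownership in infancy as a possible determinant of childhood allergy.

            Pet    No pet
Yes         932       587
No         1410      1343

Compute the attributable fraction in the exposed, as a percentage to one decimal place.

Reading the table with exposure as columns: a = 932 (Pet, case), b = 1410 (Pet, non-case), c = 587 (No pet, case), d = 1343.
Risk in exposed = 932/2342 = 0.39795; risk in unexposed = 587/1930 = 0.30415.
RR = 0.39795/0.30415 = 1.30842
AR% = (RR − 1)/RR × 100 = (1.30842 − 1)/1.30842 × 100 = 23.5721%

23.6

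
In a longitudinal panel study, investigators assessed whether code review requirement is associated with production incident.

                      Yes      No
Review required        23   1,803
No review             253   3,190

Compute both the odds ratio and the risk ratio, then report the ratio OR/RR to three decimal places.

Cells: a = 23, b = 1803, c = 253, d = 3190.
OR = (23·3190)/(1803·253) = 73370/456159 = 0.16084
Risk in exposed = 23/1826 = 0.01260; risk in unexposed = 253/3443 = 0.07348; RR = 0.17141
OR/RR = 0.16084 / 0.17141 = 0.93834
The outcome is rare in both groups, so OR ≈ RR (ratio near 1).

0.938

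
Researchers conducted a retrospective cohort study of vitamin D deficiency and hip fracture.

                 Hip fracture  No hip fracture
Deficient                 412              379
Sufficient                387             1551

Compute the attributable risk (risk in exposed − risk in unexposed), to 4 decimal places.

Cells: a = 412, b = 379, c = 387, d = 1551.
Risk in exposed = 412/791 = 0.520860; risk in unexposed = 387/1938 = 0.199690.
Risk difference = 0.520860 − 0.199690 = 0.321169

0.3212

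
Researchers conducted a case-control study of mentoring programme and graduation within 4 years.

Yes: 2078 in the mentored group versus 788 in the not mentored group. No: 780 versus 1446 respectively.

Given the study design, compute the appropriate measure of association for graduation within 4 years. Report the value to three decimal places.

4.889

From the description: a = 2078, b = 780, c = 788, d = 1446.
This is a case-control study: participants were sampled on outcome status, so risks in the source population cannot be estimated directly — relative risk is not valid here. The odds ratio is the appropriate measure.
OR = (a·d)/(b·c) = (2078 × 1446) / (780 × 788) = 3004788 / 614640 = 4.88870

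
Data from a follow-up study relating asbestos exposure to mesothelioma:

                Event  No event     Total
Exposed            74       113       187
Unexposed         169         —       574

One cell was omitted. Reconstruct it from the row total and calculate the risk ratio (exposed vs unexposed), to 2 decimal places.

The missing cell is in the unexposed row: 574 − 169 = 405.
So a = 74, b = 113, c = 169, d = 405.
RR = [a/(a+b)] / [c/(c+d)] = (74/187) / (169/574) = 0.39572/0.29443 = 1.34405

1.34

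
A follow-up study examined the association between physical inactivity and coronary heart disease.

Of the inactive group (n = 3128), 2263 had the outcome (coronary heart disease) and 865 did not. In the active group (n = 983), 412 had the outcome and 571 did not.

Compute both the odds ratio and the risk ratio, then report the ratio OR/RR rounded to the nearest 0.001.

From the description: a = 2263, b = 865, c = 412, d = 571.
OR = (2263·571)/(865·412) = 1292173/356380 = 3.62583
Risk in exposed = 2263/3128 = 0.72347; risk in unexposed = 412/983 = 0.41913; RR = 1.72613
OR/RR = 3.62583 / 1.72613 = 2.10055
The outcome is not rare, so the OR lies further from 1 than the RR.

2.101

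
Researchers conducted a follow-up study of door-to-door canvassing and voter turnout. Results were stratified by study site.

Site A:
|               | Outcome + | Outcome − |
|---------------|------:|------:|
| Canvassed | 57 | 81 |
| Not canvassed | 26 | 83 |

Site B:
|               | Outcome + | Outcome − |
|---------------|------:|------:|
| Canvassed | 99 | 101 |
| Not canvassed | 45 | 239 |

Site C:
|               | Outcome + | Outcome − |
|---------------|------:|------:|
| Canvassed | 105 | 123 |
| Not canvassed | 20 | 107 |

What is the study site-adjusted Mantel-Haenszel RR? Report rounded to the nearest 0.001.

RR_MH = Σ(aᵢ·n₀ᵢ/nᵢ) / Σ(cᵢ·n₁ᵢ/nᵢ), with n₁ᵢ = aᵢ+bᵢ (exposed), n₀ᵢ = cᵢ+dᵢ (unexposed), nᵢ = n₁ᵢ+n₀ᵢ.
Stratum 1 (Site A): n₁ = 138, n₀ = 109, n = 247; a·n₀/n = 57·109/247 = 25.1538; c·n₁/n = 26·138/247 = 14.5263
Stratum 2 (Site B): n₁ = 200, n₀ = 284, n = 484; a·n₀/n = 99·284/484 = 58.0909; c·n₁/n = 45·200/484 = 18.5950
Stratum 3 (Site C): n₁ = 228, n₀ = 127, n = 355; a·n₀/n = 105·127/355 = 37.5634; c·n₁/n = 20·228/355 = 12.8451
RR_MH = (25.1538 + 58.0909 + 37.5634) / (14.5263 + 18.5950 + 12.8451) = 120.8081 / 45.9664 = 2.62818

2.628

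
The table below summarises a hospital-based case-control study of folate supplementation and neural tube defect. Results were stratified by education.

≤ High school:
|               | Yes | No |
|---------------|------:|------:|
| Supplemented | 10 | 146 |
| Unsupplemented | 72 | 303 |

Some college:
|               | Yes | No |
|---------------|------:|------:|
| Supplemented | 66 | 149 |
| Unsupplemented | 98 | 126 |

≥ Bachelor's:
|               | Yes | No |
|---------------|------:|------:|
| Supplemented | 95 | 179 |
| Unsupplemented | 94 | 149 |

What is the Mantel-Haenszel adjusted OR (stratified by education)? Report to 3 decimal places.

OR_MH = Σ(aᵢdᵢ/nᵢ) / Σ(bᵢcᵢ/nᵢ), where nᵢ is the stratum total.
Stratum 1 (≤ High school): n = 531; a·d/n = 10·303/531 = 5.7062; b·c/n = 146·72/531 = 19.7966
Stratum 2 (Some college): n = 439; a·d/n = 66·126/439 = 18.9431; b·c/n = 149·98/439 = 33.2620
Stratum 3 (≥ Bachelor's): n = 517; a·d/n = 95·149/517 = 27.3791; b·c/n = 179·94/517 = 32.5455
OR_MH = (5.7062 + 18.9431 + 27.3791) / (19.7966 + 33.2620 + 32.5455) = 52.0284 / 85.6040 = 0.60778

0.608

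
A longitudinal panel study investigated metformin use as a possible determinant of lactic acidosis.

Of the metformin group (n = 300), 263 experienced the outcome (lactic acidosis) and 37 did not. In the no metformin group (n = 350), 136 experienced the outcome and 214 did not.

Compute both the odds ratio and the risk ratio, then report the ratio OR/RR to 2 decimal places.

4.96

From the description: a = 263, b = 37, c = 136, d = 214.
OR = (263·214)/(37·136) = 56282/5032 = 11.18482
Risk in exposed = 263/300 = 0.87667; risk in unexposed = 136/350 = 0.38857; RR = 2.25613
OR/RR = 11.18482 / 2.25613 = 4.95753
The outcome is not rare, so the OR lies further from 1 than the RR.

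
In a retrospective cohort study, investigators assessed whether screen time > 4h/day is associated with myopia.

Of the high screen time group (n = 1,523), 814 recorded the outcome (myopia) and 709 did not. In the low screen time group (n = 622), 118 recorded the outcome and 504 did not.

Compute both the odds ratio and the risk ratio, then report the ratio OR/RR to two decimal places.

1.74

From the description: a = 814, b = 709, c = 118, d = 504.
OR = (814·504)/(709·118) = 410256/83662 = 4.90373
Risk in exposed = 814/1523 = 0.53447; risk in unexposed = 118/622 = 0.18971; RR = 2.81730
OR/RR = 4.90373 / 2.81730 = 1.74058
The outcome is not rare, so the OR lies further from 1 than the RR.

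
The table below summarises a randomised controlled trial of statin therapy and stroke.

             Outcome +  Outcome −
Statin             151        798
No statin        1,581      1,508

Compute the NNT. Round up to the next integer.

Risk in treated group = 151/949 = 0.15911; risk in control = 1581/3089 = 0.51182.
Absolute risk reduction = 0.51182 − 0.15911 = 0.35270
NNT = 1 / ARR = 1 / 0.35270 = 2.835 → round up → 3

3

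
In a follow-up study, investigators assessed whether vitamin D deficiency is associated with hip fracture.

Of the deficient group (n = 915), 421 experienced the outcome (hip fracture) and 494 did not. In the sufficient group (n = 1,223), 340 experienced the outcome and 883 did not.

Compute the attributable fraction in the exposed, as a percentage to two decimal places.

From the description: a = 421, b = 494, c = 340, d = 883.
Risk in exposed = 421/915 = 0.46011; risk in unexposed = 340/1223 = 0.27800.
RR = 0.46011/0.27800 = 1.65504
AR% = (RR − 1)/RR × 100 = (1.65504 − 1)/1.65504 × 100 = 39.5785%

39.58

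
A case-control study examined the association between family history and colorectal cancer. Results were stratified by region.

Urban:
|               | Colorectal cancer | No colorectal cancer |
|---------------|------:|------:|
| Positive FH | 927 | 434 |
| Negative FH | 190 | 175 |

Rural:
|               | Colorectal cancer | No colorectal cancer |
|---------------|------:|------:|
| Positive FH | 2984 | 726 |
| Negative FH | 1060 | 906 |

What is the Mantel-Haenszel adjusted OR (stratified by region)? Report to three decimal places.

3.110

OR_MH = Σ(aᵢdᵢ/nᵢ) / Σ(bᵢcᵢ/nᵢ), where nᵢ is the stratum total.
Stratum 1 (Urban): n = 1726; a·d/n = 927·175/1726 = 93.9890; b·c/n = 434·190/1726 = 47.7752
Stratum 2 (Rural): n = 5676; a·d/n = 2984·906/5676 = 476.3044; b·c/n = 726·1060/5676 = 135.5814
OR_MH = (93.9890 + 476.3044) / (47.7752 + 135.5814) = 570.2934 / 183.3566 = 3.11030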